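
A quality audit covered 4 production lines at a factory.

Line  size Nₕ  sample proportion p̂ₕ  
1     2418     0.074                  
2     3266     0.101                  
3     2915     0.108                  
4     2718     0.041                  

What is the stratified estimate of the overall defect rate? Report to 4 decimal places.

N = 2418 + 3266 + 2915 + 2718 = 11317.
Overall proportion = Σ (Nₕ/N)·p̂ₕ.
Σ Nₕp̂ₕ = 178.932 + 329.866 + 314.82 + 111.438 = 935.056.
935.056 / 11317 = 0.082624... → 0.0826.

0.0826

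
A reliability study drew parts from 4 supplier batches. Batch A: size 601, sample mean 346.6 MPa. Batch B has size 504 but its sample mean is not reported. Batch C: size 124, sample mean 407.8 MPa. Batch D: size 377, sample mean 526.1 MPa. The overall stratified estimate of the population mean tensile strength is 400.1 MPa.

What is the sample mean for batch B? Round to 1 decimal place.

367.8

N = 601 + 504 + 124 + 377 = 1606.
Overall total = μ·N = 400.1·1606 = 642560.6.
Subtract the known strata: 601·346.6 + 124·407.8 + 377·526.1 = 457213.5.
Remaining total for batch B: 642560.6 − 457213.5 = 185347.1.
Divide by its size: 185347.1 / 504 = 367.752... → 367.8.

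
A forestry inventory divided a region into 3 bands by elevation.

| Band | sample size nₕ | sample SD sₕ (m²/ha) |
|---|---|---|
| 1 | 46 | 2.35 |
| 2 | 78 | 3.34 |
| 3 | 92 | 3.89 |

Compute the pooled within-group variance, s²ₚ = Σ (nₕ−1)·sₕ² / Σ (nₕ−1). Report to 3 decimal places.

Degrees of freedom: 45 + 77 + 91 = 213.
Σ(nₕ−1)sₕ² = 45·5.5225 + 77·11.1556 + 91·15.1321 = 2484.5148.
s²ₚ = 2484.5148 / 213 = 11.66439... → 11.664.

11.664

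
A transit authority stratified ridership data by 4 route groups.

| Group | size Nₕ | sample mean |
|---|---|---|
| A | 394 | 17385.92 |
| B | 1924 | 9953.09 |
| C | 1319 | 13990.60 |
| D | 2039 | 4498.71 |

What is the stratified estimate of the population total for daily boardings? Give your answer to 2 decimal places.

A: 394·17385.92 = 6850052.48
B: 1924·9953.09 = 19149745.16
C: 1319·13990.60 = 18453601.4
D: 2039·4498.71 = 9172869.69
τ̂ = Σ Nₕx̄ₕ = 53626268.73.

53626268.73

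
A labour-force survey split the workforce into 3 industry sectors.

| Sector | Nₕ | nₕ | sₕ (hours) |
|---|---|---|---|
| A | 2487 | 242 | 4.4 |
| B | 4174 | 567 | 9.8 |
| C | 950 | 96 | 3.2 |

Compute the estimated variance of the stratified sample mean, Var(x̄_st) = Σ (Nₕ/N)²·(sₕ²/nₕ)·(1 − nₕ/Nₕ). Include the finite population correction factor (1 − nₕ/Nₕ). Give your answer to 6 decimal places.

0.053228

N = 7611; Wₕ = Nₕ/N.
sector A: (2487/7611)²·4.4²/242·(1 − 242/2487) = 0.007710786
sector B: (4174/7611)²·9.8²/567·(1 − 567/4174) = 0.044023466
sector C: (950/7611)²·3.2²/96·(1 − 96/950) = 0.001493918
Sum = 0.053228171 → 0.053228.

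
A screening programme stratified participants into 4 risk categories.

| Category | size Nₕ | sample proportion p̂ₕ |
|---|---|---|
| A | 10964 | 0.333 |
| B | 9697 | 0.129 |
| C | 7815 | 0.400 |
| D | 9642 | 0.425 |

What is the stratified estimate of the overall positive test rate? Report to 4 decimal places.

0.3181

Wₕ = Nₕ/N with N = 38118: 0.2876, 0.2544, 0.2050, 0.2530.
p̂_st = 0.2876·0.333 + 0.2544·0.129 + 0.2050·0.400 + 0.2530·0.425 ≈ 0.318112... → 0.3181.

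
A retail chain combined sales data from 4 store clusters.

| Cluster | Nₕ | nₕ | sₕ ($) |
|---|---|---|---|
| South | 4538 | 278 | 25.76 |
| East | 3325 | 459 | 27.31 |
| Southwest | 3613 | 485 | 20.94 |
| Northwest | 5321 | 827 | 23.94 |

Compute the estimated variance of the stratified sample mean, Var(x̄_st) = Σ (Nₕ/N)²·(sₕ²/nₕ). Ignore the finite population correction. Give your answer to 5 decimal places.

N = 16797; Wₕ = Nₕ/N.
cluster South: (4538/16797)²·25.76²/278 = 0.17422580
cluster East: (3325/16797)²·27.31²/459 = 0.06367230
cluster Southwest: (3613/16797)²·20.94²/485 = 0.04182964
cluster Northwest: (5321/16797)²·23.94²/827 = 0.06954499
Sum = 0.34927273 → 0.34927.

0.34927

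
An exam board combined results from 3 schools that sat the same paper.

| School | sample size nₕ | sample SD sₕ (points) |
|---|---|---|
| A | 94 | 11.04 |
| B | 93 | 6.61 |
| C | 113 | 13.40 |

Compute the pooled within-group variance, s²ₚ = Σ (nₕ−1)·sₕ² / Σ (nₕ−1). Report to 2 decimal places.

119.41

Degrees of freedom: 93 + 92 + 112 = 297.
Σ(nₕ−1)sₕ² = 93·121.8816 + 92·43.6921 + 112·179.56 = 35465.382.
s²ₚ = 35465.382 / 297 = 119.4121... → 119.41.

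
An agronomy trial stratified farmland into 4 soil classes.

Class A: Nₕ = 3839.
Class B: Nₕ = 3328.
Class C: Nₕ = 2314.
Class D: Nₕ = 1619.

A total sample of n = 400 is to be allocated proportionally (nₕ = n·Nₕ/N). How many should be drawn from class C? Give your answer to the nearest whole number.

Share of class C = 2314/11100 = 0.20847.
Allocate 400 × 0.20847 = 83.387... → 83.

83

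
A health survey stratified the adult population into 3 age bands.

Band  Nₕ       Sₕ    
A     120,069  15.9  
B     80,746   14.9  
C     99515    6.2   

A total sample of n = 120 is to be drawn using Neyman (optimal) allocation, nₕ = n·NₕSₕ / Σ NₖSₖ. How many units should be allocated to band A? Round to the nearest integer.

61

Σ NₕSₕ = 120069·15.9 + 80746·14.9 + 99515·6.2 = 3729205.5.
Share for A: 1909097.1/3729205.5 = 0.51193.
n_A = 120 × 0.51193 = 61.432... → 61.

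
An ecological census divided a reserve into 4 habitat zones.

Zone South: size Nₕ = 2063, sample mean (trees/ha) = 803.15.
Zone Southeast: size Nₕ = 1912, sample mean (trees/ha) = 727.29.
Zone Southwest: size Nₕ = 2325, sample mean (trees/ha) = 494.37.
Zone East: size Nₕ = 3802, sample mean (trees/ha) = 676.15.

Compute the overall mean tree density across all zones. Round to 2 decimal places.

x̄_st = (Σ Nₕx̄ₕ) / (Σ Nₕ) = (2063·803.15 + 1912·727.29 + 2325·494.37 + 3802·676.15) / 10102
= 6767609.48 / 10102 = 669.9277... → 669.93.

669.93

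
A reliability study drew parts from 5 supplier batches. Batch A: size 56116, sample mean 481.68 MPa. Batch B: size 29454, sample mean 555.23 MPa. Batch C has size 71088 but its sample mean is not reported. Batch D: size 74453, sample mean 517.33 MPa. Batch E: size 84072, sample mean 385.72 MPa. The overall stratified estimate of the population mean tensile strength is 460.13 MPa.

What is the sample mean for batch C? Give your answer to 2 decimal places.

N = 56116 + 29454 + 71088 + 74453 + 84072 = 315183.
Overall total = μ·N = 460.13·315183 = 145025153.79.
Subtract the known strata: 56116·481.68 + 29454·555.23 + 74453·517.33 + 84072·385.72 = 114328721.63.
Remaining total for batch C: 145025153.79 − 114328721.63 = 30696432.16.
Divide by its size: 30696432.16 / 71088 = 431.8089... → 431.81.

431.81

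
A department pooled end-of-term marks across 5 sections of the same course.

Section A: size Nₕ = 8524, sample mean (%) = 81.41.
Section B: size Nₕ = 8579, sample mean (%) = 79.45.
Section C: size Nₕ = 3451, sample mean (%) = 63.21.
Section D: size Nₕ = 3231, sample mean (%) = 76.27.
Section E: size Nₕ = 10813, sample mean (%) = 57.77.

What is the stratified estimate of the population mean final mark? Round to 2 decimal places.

N = 34598; weights Wₕ = Nₕ/N = (0.2464, 0.2480, 0.0997, 0.0934, 0.3125).
x̄_st = Σ Wₕ·x̄ₕ = 0.2464·81.41 + 0.2480·79.45 + 0.0997·63.21 + 0.0934·76.27 + 0.3125·57.77 ≈ 71.2403...
→ 71.24.

71.24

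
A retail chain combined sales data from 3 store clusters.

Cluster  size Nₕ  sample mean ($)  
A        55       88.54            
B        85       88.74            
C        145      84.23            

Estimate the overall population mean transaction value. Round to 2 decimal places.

86.41

N = 285; weights Wₕ = Nₕ/N = (0.1930, 0.2982, 0.5088).
x̄_st = Σ Wₕ·x̄ₕ = 0.1930·88.54 + 0.2982·88.74 + 0.5088·84.23 ≈ 86.4068...
→ 86.41.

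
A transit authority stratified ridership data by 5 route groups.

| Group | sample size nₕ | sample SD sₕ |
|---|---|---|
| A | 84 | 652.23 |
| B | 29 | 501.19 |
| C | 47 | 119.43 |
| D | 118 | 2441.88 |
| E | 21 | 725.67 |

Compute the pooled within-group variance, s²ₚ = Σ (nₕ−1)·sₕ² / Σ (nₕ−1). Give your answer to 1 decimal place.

2555016.9

Degrees of freedom: 83 + 28 + 46 + 117 + 20 = 294.
Σ(nₕ−1)sₕ² = 83·425403.9729 + 28·251191.4161 + 46·14263.5249 + 117·5962777.9344 + 20·526596.9489 = 751174968.8497.
s²ₚ = 751174968.8497 / 294 = 2555016.901... → 2555016.9.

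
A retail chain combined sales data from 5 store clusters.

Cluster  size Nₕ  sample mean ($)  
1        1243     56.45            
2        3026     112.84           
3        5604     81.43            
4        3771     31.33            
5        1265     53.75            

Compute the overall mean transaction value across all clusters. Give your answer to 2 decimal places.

70.70

N = 14909; weights Wₕ = Nₕ/N = (0.0834, 0.2030, 0.3759, 0.2529, 0.0848).
x̄_st = Σ Wₕ·x̄ₕ = 0.0834·56.45 + 0.2030·112.84 + 0.3759·81.43 + 0.2529·31.33 + 0.0848·53.75 ≈ 70.7019...
→ 70.70.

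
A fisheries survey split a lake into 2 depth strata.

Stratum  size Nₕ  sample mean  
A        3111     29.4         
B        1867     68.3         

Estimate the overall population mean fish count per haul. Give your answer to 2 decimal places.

43.99

x̄_st = (Σ Nₕx̄ₕ) / (Σ Nₕ) = (3111·29.4 + 1867·68.3) / 4978
= 218979.5 / 4978 = 43.9895... → 43.99.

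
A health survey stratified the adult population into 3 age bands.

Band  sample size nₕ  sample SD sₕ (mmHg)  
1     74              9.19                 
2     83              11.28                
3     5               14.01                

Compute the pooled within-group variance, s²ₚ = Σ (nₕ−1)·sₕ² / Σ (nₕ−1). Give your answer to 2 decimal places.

Degrees of freedom: 73 + 82 + 4 = 159.
Σ(nₕ−1)sₕ² = 73·84.4561 + 82·127.2384 + 4·196.2801 = 17383.9645.
s²ₚ = 17383.9645 / 159 = 109.3331... → 109.33.

109.33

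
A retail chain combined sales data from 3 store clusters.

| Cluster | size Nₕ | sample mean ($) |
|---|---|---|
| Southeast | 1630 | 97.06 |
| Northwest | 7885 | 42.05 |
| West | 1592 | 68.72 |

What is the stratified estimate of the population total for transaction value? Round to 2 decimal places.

Southeast: 1630·97.06 = 158207.8
Northwest: 7885·42.05 = 331564.25
West: 1592·68.72 = 109402.24
τ̂ = Σ Nₕx̄ₕ = 599174.29.

599174.29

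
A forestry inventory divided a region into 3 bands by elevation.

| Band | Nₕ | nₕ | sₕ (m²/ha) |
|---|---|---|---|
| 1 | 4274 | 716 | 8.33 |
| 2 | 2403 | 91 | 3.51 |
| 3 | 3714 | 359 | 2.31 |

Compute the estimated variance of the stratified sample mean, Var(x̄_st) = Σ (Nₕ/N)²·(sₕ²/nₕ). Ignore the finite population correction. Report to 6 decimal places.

0.025535

N = 10391. Term for each stratum: Wₕ²sₕ²/nₕ.
Var(x̄_st) = 0.016395751 + 0.007240452 + 0.001898885 = 0.025535089 → 0.025535.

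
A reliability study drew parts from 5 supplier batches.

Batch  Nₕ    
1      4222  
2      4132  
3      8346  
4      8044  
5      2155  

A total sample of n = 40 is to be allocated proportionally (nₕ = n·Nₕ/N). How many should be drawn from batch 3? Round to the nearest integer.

Share of batch 3 = 8346/26899 = 0.31027.
Allocate 40 × 0.31027 = 12.411... → 12.

12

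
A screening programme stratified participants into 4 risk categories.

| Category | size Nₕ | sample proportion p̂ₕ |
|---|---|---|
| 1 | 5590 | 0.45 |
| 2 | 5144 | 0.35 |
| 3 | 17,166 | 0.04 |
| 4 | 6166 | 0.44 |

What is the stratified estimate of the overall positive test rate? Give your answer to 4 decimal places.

0.2265

N = 5590 + 5144 + 17166 + 6166 = 34066.
Overall proportion = Σ (Nₕ/N)·p̂ₕ.
Σ Nₕp̂ₕ = 2515.5 + 1800.4 + 686.64 + 2713.04 = 7715.58.
7715.58 / 34066 = 0.226489... → 0.2265.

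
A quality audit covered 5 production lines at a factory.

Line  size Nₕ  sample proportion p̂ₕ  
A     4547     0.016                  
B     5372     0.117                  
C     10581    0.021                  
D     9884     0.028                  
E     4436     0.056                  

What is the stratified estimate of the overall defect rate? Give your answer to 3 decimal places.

0.042

N = 4547 + 5372 + 10581 + 9884 + 4436 = 34820.
Overall proportion = Σ (Nₕ/N)·p̂ₕ.
Σ Nₕp̂ₕ = 72.752 + 628.524 + 222.201 + 276.752 + 248.416 = 1448.645.
1448.645 / 34820 = 0.04160... → 0.042.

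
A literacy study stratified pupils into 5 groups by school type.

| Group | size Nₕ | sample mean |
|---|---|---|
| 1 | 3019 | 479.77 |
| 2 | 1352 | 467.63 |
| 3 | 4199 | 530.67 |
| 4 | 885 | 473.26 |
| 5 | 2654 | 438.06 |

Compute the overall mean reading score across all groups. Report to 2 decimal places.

486.45

N = 3019 + 1352 + 4199 + 885 + 2654 = 12109.
Weight each subgroup mean by Nₕ/N and sum.
Σ Nₕx̄ₕ = 3019·479.77 + 1352·467.63 + 4199·530.67 + 885·473.26 + 2654·438.06 = 1448425.63 + 632235.76 + 2228283.33 + 418835.1 + 1162611.24 = 5890391.06.
Divide by N: 5890391.06 / 12109 = 486.4474... → 486.45.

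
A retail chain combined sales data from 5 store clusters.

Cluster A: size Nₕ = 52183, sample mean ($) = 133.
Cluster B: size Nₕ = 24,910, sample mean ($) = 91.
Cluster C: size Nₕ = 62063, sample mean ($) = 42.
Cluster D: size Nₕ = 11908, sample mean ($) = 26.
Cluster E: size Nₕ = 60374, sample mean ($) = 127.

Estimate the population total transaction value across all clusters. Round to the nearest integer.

A: 52183·133 = 6940339
B: 24910·91 = 2266810
C: 62063·42 = 2606646
D: 11908·26 = 309608
E: 60374·127 = 7667498
τ̂ = Σ Nₕx̄ₕ = 19790901.

19790901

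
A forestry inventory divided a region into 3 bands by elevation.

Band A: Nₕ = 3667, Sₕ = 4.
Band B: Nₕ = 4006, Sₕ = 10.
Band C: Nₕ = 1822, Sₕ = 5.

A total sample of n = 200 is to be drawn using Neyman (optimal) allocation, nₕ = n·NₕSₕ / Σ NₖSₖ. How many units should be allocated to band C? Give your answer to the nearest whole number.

A: NₕSₕ = 3667·4 = 14668
B: NₕSₕ = 4006·10 = 40060
C: NₕSₕ = 1822·5 = 9110
Σ NₕSₕ = 63838.
n_C = 200·9110/63838 = 28.541... → 29.

29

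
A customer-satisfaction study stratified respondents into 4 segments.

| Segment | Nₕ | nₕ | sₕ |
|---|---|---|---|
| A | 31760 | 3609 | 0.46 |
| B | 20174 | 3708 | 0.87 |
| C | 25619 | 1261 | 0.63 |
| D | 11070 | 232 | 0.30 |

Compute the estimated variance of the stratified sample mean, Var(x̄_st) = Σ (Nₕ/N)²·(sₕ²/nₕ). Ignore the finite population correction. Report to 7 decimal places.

N = 88623; Wₕ = Nₕ/N.
segment A: (31760/88623)²·0.46²/3609 = 0.0000075300
segment B: (20174/88623)²·0.87²/3708 = 0.0000105777
segment C: (25619/88623)²·0.63²/1261 = 0.0000263025
segment D: (11070/88623)²·0.30²/232 = 0.0000060528
Sum = 0.0000504630 → 0.0000505.

0.0000505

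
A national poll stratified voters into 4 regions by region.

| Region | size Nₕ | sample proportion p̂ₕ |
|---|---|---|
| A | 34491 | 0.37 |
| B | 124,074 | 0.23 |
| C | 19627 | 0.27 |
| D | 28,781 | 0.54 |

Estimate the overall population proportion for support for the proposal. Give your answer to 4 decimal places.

0.3002

Wₕ = Nₕ/N with N = 206973: 0.1666, 0.5995, 0.0948, 0.1391.
p̂_st = 0.1666·0.37 + 0.5995·0.23 + 0.0948·0.27 + 0.1391·0.54 ≈ 0.300231... → 0.3002.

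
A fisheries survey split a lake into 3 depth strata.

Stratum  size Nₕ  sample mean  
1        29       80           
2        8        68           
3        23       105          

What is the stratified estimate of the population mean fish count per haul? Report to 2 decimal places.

x̄_st = (Σ Nₕx̄ₕ) / (Σ Nₕ) = (29·80 + 8·68 + 23·105) / 60
= 5279 / 60 = 87.9833... → 87.98.

87.98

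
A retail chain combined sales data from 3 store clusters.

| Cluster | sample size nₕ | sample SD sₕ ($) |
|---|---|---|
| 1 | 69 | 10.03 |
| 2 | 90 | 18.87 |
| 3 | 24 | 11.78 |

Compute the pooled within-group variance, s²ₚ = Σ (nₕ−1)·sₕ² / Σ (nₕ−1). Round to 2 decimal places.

231.80

Degrees of freedom: 68 + 89 + 23 = 180.
Σ(nₕ−1)sₕ² = 68·100.6009 + 89·356.0769 + 23·138.7684 = 41723.3785.
s²ₚ = 41723.3785 / 180 = 231.7965... → 231.80.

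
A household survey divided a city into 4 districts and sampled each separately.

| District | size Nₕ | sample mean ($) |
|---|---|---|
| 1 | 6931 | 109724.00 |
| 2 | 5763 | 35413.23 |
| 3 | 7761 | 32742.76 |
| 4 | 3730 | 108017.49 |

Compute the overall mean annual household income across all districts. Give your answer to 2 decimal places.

x̄_st = (Σ Nₕx̄ₕ) / (Σ Nₕ) = (6931·109724.00 + 5763·35413.23 + 7761·32742.76 + 3730·108017.49) / 24185
= 1621605286.55 / 24185 = 67050.0429... → 67050.04.

67050.04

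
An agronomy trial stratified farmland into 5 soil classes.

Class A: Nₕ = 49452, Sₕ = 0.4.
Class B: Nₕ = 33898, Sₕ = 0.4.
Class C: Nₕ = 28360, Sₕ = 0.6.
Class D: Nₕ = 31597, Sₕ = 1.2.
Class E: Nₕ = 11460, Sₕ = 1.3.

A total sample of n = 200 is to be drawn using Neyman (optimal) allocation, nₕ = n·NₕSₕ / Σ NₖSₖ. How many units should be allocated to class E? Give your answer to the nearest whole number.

A: NₕSₕ = 49452·0.4 = 19780.8
B: NₕSₕ = 33898·0.4 = 13559.2
C: NₕSₕ = 28360·0.6 = 17016
D: NₕSₕ = 31597·1.2 = 37916.4
E: NₕSₕ = 11460·1.3 = 14898
Σ NₕSₕ = 103170.4.
n_E = 200·14898/103170.4 = 28.880... → 29.

29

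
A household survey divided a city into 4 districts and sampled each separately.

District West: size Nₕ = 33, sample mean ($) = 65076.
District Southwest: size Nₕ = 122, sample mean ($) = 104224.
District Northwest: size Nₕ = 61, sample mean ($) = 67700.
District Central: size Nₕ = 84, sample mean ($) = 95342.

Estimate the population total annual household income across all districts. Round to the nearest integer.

Estimate total by summing Nₕ·x̄ₕ over strata.
33·65076 + 122·104224 + 61·67700 + 84·95342 = 2147508 + 12715328 + 4129700 + 8008728 = 27001264.

27001264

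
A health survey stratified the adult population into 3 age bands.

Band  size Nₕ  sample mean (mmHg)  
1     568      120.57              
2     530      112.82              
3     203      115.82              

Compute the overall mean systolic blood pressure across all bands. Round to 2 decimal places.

116.67

x̄_st = (Σ Nₕx̄ₕ) / (Σ Nₕ) = (568·120.57 + 530·112.82 + 203·115.82) / 1301
= 151789.82 / 1301 = 116.6717... → 116.67.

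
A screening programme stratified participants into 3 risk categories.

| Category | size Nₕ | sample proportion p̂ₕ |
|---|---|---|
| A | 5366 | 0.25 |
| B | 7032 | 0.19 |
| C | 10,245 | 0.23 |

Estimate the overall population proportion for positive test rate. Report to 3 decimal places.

Wₕ = Nₕ/N with N = 22643: 0.2370, 0.3106, 0.4525.
p̂_st = 0.2370·0.25 + 0.3106·0.19 + 0.4525·0.23 ≈ 0.22232... → 0.222.

0.222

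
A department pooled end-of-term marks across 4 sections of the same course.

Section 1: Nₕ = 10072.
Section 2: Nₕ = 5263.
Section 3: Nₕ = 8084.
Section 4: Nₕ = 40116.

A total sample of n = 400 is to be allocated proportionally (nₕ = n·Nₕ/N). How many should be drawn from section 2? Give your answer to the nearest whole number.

33

Share of section 2 = 5263/63535 = 0.08284.
Allocate 400 × 0.08284 = 33.134... → 33.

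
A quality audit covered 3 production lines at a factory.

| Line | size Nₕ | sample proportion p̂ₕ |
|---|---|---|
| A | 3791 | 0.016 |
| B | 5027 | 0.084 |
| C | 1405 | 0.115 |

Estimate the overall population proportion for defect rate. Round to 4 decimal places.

0.0630

Wₕ = Nₕ/N with N = 10223: 0.3708, 0.4917, 0.1374.
p̂_st = 0.3708·0.016 + 0.4917·0.084 + 0.1374·0.115 ≈ 0.063044... → 0.0630.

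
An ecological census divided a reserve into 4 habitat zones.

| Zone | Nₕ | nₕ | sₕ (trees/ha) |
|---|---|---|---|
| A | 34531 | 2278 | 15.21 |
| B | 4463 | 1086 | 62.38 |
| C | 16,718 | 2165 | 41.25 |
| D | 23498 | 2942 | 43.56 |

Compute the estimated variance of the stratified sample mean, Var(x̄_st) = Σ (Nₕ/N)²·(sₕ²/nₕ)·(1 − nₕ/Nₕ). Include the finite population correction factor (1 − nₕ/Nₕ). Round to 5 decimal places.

0.10676

N = 79210. Term for each stratum: Wₕ²sₕ²/nₕ·(1−nₕ/Nₕ).
Var(x̄_st) = 0.01802702 + 0.00860714 + 0.03047662 + 0.04965266 = 0.10676345 → 0.10676.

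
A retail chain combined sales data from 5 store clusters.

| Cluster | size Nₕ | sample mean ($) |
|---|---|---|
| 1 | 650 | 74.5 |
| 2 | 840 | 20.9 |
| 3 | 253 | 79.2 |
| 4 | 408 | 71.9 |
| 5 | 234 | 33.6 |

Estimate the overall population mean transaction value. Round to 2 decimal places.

N = 2385; weights Wₕ = Nₕ/N = (0.2725, 0.3522, 0.1061, 0.1711, 0.0981).
x̄_st = Σ Wₕ·x̄ₕ = 0.2725·74.5 + 0.3522·20.9 + 0.1061·79.2 + 0.1711·71.9 + 0.0981·33.6 ≈ 51.6630...
→ 51.66.

51.66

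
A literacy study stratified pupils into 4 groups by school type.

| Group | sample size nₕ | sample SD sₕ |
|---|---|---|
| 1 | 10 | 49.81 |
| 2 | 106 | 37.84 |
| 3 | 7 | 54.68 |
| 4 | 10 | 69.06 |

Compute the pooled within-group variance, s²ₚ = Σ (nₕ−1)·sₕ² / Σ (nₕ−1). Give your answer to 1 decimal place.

1: (10−1)·49.81² = 9·2481.0361 = 22329.3249
2: (106−1)·37.84² = 105·1431.8656 = 150345.888
3: (7−1)·54.68² = 6·2989.9024 = 17939.4144
4: (10−1)·69.06² = 9·4769.2836 = 42923.5524
Numerator = 233538.1797; denominator = Σ(nₕ−1) = 129.
s²ₚ = 233538.1797/129 = 1810.373... → 1810.4.

1810.4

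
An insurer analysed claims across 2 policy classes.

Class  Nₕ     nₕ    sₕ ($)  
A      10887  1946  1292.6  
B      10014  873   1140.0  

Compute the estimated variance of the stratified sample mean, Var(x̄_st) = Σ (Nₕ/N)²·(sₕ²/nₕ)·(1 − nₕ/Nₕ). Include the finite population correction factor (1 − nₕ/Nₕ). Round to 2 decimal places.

503.25

N = 20901; Wₕ = Nₕ/N.
class A: (10887/20901)²·1292.6²/1946·(1 − 1946/10887) = 191.31352
class B: (10014/20901)²·1140.0²/873·(1 − 873/10014) = 311.93394
Sum = 503.24745 → 503.25.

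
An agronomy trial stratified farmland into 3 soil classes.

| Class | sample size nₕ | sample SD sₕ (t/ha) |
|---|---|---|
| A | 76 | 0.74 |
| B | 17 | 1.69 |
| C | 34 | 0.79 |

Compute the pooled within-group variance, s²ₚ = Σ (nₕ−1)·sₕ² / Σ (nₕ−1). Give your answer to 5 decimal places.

Degrees of freedom: 75 + 16 + 33 = 124.
Σ(nₕ−1)sₕ² = 75·0.5476 + 16·2.8561 + 33·0.6241 = 107.3629.
s²ₚ = 107.3629 / 124 = 0.8658298... → 0.86583.

0.86583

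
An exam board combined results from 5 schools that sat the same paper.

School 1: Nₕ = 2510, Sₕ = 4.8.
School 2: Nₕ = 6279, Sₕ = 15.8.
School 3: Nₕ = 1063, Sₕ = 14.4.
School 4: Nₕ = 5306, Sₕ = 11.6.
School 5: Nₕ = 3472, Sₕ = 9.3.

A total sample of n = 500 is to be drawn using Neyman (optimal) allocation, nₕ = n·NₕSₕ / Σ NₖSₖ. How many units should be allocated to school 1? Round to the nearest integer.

1: NₕSₕ = 2510·4.8 = 12048
2: NₕSₕ = 6279·15.8 = 99208.2
3: NₕSₕ = 1063·14.4 = 15307.2
4: NₕSₕ = 5306·11.6 = 61549.6
5: NₕSₕ = 3472·9.3 = 32289.6
Σ NₕSₕ = 220402.6.
n_1 = 500·12048/220402.6 = 27.332... → 27.

27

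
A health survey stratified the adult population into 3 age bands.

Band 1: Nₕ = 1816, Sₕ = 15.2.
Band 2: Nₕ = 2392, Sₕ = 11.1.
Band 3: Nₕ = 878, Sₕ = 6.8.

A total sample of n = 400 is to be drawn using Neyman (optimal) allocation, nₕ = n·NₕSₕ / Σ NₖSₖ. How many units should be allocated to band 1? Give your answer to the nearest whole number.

184

1: NₕSₕ = 1816·15.2 = 27603.2
2: NₕSₕ = 2392·11.1 = 26551.2
3: NₕSₕ = 878·6.8 = 5970.4
Σ NₕSₕ = 60124.8.
n_1 = 400·27603.2/60124.8 = 183.639... → 184.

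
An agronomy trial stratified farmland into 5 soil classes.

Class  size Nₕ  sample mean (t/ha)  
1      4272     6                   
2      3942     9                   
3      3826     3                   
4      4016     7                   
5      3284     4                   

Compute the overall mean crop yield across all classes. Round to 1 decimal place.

5.9

N = 19340; weights Wₕ = Nₕ/N = (0.2209, 0.2038, 0.1978, 0.2077, 0.1698).
x̄_st = Σ Wₕ·x̄ₕ = 0.2209·6 + 0.2038·9 + 0.1978·3 + 0.2077·7 + 0.1698·4 ≈ 5.886...
→ 5.9.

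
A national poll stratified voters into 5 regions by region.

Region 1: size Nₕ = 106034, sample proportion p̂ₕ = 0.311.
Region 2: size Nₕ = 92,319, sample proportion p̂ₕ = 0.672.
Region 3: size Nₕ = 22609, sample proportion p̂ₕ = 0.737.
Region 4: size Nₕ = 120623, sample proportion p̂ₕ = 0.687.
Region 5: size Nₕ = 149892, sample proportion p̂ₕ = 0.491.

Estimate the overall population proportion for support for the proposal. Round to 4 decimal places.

Wₕ = Nₕ/N with N = 491477: 0.2157, 0.1878, 0.0460, 0.2454, 0.3050.
p̂_st = 0.2157·0.311 + 0.1878·0.672 + 0.0460·0.737 + 0.2454·0.687 + 0.3050·0.491 ≈ 0.545586... → 0.5456.

0.5456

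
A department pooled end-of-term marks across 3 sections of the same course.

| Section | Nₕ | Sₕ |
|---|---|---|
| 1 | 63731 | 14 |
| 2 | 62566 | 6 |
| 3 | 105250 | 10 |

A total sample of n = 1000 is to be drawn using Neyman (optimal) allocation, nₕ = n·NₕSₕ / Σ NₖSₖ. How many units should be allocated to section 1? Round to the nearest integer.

385

Σ NₕSₕ = 63731·14 + 62566·6 + 105250·10 = 2320130.
Share for 1: 892234/2320130 = 0.38456.
n_1 = 1000 × 0.38456 = 384.562... → 385.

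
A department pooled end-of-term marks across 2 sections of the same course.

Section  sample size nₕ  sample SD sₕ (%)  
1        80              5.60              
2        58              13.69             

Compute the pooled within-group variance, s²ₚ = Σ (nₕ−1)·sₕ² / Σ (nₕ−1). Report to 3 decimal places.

Degrees of freedom: 79 + 57 = 136.
Σ(nₕ−1)sₕ² = 79·31.36 + 57·187.4161 = 13160.1577.
s²ₚ = 13160.1577 / 136 = 96.76587... → 96.766.

96.766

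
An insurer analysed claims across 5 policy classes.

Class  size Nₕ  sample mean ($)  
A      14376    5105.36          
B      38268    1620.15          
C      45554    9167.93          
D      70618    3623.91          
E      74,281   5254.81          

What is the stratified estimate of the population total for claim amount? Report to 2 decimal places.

1199276256.77

A: 14376·5105.36 = 73394655.36
B: 38268·1620.15 = 61999900.2
C: 45554·9167.93 = 417635883.22
D: 70618·3623.91 = 255913276.38
E: 74281·5254.81 = 390332541.61
τ̂ = Σ Nₕx̄ₕ = 1199276256.77.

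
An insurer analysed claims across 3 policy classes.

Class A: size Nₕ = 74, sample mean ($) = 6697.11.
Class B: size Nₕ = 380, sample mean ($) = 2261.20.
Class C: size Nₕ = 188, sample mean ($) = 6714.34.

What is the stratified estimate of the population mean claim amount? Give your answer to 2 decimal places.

4076.54

N = 74 + 380 + 188 = 642.
Overall mean = Σ (Nₕ/N)·x̄ₕ — weight by population share, not a simple average.
Σ Nₕx̄ₕ = 74·6697.11 + 380·2261.20 + 188·6714.34 = 495586.14 + 859256 + 1262295.92 = 2617138.06.
Divide by N: 2617138.06 / 642 = 4076.5390... → 4076.54.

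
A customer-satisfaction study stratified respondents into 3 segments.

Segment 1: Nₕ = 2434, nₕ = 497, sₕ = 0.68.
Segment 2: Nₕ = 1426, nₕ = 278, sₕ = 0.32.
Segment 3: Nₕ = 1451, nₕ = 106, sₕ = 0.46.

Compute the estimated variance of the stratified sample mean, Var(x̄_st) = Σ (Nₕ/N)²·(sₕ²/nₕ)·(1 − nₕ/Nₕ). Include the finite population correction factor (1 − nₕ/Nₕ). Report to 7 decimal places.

N = 5311. Term for each stratum: Wₕ²sₕ²/nₕ·(1−nₕ/Nₕ).
Var(x̄_st) = 0.0001555103 + 0.0000213778 + 0.0001381169 = 0.0003150050 → 0.0003150.

0.0003150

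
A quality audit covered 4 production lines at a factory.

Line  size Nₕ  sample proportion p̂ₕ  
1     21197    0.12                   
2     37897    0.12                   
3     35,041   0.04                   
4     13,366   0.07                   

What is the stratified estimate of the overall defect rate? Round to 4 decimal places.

Wₕ = Nₕ/N with N = 107501: 0.1972, 0.3525, 0.3260, 0.1243.
p̂_st = 0.1972·0.12 + 0.3525·0.12 + 0.3260·0.04 + 0.1243·0.07 ≈ 0.087707... → 0.0877.

0.0877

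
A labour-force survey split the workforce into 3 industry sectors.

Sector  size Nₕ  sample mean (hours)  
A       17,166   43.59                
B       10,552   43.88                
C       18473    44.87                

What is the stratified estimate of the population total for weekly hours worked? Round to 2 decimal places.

2040171.21

A: 17166·43.59 = 748265.94
B: 10552·43.88 = 463021.76
C: 18473·44.87 = 828883.51
τ̂ = Σ Nₕx̄ₕ = 2040171.21.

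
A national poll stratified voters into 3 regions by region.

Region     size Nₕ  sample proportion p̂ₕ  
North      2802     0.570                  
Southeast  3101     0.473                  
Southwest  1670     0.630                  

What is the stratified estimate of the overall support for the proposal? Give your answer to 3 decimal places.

N = 2802 + 3101 + 1670 = 7573.
Overall proportion = Σ (Nₕ/N)·p̂ₕ.
Σ Nₕp̂ₕ = 1597.14 + 1466.773 + 1052.1 = 4116.013.
4116.013 / 7573 = 0.54351... → 0.544.

0.544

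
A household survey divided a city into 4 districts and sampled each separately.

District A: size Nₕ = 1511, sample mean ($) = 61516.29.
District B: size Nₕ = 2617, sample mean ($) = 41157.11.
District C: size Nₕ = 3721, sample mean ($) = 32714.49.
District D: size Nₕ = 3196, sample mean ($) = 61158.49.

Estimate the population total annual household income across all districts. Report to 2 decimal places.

517852422.39

Population total = Σ Nₕ·x̄ₕ (each stratum's size times its mean).
1511·61516.29 + 2617·41157.11 + 3721·32714.49 + 3196·61158.49 = 92951114.19 + 107708156.87 + 121730617.29 + 195462534.04 = 517852422.39.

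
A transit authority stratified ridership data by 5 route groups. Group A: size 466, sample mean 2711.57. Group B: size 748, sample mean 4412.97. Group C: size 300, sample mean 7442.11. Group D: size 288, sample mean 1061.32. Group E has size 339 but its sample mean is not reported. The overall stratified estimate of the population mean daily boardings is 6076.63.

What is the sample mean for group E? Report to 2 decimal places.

Σ Nₕx̄ₕ = N·μ, so 339·x̄_E = 2141·6076.63 − (466·2711.57 + 748·4412.97 + 300·7442.11 + 288·1061.32).
= 13010064.83 − 7102786.34 = 5907278.49.
x̄_E = 5907278.49 / 339 = 17425.6003... → 17425.60.

17425.60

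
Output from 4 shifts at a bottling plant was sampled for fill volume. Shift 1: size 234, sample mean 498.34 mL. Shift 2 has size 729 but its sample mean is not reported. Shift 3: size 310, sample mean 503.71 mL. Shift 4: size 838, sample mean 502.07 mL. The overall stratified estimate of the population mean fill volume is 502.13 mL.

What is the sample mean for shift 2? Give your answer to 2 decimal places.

502.74

N = 234 + 729 + 310 + 838 = 2111.
Overall total = μ·N = 502.13·2111 = 1059996.43.
Subtract the known strata: 234·498.34 + 310·503.71 + 838·502.07 = 693496.32.
Remaining total for shift 2: 1059996.43 − 693496.32 = 366500.11.
Divide by its size: 366500.11 / 729 = 502.7436... → 502.74.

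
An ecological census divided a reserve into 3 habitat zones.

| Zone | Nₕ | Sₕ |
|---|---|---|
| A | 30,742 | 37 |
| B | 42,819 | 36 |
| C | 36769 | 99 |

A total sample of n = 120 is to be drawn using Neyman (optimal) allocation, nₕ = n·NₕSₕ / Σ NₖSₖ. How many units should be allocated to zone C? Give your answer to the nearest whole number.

Σ NₕSₕ = 30742·37 + 42819·36 + 36769·99 = 6319069.
Share for C: 3640131/6319069 = 0.57605.
n_C = 120 × 0.57605 = 69.127... → 69.

69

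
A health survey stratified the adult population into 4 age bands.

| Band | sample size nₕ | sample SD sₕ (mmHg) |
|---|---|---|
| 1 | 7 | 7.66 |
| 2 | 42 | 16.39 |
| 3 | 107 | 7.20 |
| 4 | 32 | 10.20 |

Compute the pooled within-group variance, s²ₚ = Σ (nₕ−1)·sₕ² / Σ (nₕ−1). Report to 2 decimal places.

1: (7−1)·7.66² = 6·58.6756 = 352.0536
2: (42−1)·16.39² = 41·268.6321 = 11013.9161
3: (107−1)·7.20² = 106·51.84 = 5495.04
4: (32−1)·10.20² = 31·104.04 = 3225.24
Numerator = 20086.2497; denominator = Σ(nₕ−1) = 184.
s²ₚ = 20086.2497/184 = 109.1644... → 109.16.

109.16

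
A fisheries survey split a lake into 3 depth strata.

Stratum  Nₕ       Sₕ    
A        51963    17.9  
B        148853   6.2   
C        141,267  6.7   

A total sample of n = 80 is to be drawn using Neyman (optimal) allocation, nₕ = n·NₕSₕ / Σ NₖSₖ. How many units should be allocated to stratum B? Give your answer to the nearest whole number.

26

Σ NₕSₕ = 51963·17.9 + 148853·6.2 + 141267·6.7 = 2799515.2.
Share for B: 922888.6/2799515.2 = 0.32966.
n_B = 80 × 0.32966 = 26.373... → 26.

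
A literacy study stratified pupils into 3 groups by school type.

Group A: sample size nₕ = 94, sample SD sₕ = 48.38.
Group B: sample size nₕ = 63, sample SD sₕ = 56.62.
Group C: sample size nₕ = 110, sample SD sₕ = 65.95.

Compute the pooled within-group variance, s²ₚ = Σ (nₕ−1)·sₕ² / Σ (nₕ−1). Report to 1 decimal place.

Degrees of freedom: 93 + 62 + 109 = 264.
Σ(nₕ−1)sₕ² = 93·2340.6244 + 62·3205.8244 + 109·4349.4025 = 890524.0545.
s²ₚ = 890524.0545 / 264 = 3373.197... → 3373.2.

3373.2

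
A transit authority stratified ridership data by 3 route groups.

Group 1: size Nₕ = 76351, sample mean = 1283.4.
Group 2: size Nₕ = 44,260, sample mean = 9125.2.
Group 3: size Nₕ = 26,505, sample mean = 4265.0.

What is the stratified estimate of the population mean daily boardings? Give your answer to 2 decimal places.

4179.79

x̄_st = (Σ Nₕx̄ₕ) / (Σ Nₕ) = (76351·1283.4 + 44260·9125.2 + 26505·4265.0) / 147116
= 614914050.4 / 147116 = 4179.7904... → 4179.79.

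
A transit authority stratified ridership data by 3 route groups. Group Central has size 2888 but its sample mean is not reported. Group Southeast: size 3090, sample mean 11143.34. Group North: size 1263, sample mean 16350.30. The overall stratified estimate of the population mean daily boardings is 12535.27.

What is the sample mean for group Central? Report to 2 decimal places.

N = 2888 + 3090 + 1263 = 7241.
Overall total = μ·N = 12535.27·7241 = 90767890.07.
Subtract the known strata: 3090·11143.34 + 1263·16350.30 = 55083349.5.
Remaining total for group Central: 90767890.07 − 55083349.5 = 35684540.57.
Divide by its size: 35684540.57 / 2888 = 12356.1429... → 12356.14.

12356.14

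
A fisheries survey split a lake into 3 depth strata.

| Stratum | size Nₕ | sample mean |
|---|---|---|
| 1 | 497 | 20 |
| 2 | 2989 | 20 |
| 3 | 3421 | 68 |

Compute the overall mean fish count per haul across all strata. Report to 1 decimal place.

43.8

N = 497 + 2989 + 3421 = 6907.
Overall mean = Σ (Nₕ/N)·x̄ₕ — weight by population share, not a simple average.
Σ Nₕx̄ₕ = 497·20 + 2989·20 + 3421·68 = 9940 + 59780 + 232628 = 302348.
Divide by N: 302348 / 6907 = 43.774... → 43.8.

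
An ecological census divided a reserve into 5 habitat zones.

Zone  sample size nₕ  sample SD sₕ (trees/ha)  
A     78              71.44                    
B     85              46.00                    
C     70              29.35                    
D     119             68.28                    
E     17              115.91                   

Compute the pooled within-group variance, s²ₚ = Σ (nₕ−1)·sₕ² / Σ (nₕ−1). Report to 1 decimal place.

Degrees of freedom: 77 + 84 + 69 + 118 + 16 = 364.
Σ(nₕ−1)sₕ² = 77·5103.6736 + 84·2116 + 69·861.4225 + 118·4662.1584 + 16·13435.1281 = 1395261.7605.
s²ₚ = 1395261.7605 / 364 = 3833.137... → 3833.1.

3833.1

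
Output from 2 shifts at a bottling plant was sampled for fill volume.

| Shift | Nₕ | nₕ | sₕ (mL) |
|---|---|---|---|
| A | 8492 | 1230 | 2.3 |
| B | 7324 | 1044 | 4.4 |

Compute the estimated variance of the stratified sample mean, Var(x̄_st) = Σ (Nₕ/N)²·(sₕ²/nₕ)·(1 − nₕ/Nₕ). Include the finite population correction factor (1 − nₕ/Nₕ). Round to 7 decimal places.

N = 15816. Term for each stratum: Wₕ²sₕ²/nₕ·(1−nₕ/Nₕ).
Var(x̄_st) = 0.0010602871 + 0.0034097263 = 0.0044700134 → 0.0044700.

0.0044700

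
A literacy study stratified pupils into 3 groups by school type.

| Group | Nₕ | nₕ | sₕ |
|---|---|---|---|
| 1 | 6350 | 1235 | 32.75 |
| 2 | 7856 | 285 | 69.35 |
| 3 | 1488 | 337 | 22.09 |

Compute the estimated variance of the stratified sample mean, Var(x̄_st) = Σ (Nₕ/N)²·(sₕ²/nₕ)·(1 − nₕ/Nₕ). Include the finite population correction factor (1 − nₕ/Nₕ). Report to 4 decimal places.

4.1997

N = 15694. Term for each stratum: Wₕ²sₕ²/nₕ·(1−nₕ/Nₕ).
Var(x̄_st) = 0.1145270 + 4.0750740 + 0.0100687 = 4.1996696 → 4.1997.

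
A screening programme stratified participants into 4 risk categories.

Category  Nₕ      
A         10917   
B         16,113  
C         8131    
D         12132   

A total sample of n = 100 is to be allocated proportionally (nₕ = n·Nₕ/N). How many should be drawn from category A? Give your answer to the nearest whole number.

N = 10917 + 16113 + 8131 + 12132 = 47293.
n_A = 100·10917/47293 = 23.084... → 23.

23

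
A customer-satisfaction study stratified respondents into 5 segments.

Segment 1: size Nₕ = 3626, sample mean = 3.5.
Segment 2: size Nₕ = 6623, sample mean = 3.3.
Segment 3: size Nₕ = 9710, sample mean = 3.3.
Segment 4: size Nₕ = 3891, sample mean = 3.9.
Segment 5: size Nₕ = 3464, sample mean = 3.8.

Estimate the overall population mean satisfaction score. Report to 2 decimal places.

N = 3626 + 6623 + 9710 + 3891 + 3464 = 27314.
Weight each subgroup mean by Nₕ/N and sum.
Σ Nₕx̄ₕ = 3626·3.5 + 6623·3.3 + 9710·3.3 + 3891·3.9 + 3464·3.8 = 12691 + 21855.9 + 32043 + 15174.9 + 13163.2 = 94928.
Divide by N: 94928 / 27314 = 3.4754... → 3.48.

3.48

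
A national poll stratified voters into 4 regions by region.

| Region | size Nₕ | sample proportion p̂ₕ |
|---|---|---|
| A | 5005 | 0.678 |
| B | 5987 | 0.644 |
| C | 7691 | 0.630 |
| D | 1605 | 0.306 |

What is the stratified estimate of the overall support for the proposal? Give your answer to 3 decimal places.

0.620

Wₕ = Nₕ/N with N = 20288: 0.2467, 0.2951, 0.3791, 0.0791.
p̂_st = 0.2467·0.678 + 0.2951·0.644 + 0.3791·0.630 + 0.0791·0.306 ≈ 0.62034... → 0.620.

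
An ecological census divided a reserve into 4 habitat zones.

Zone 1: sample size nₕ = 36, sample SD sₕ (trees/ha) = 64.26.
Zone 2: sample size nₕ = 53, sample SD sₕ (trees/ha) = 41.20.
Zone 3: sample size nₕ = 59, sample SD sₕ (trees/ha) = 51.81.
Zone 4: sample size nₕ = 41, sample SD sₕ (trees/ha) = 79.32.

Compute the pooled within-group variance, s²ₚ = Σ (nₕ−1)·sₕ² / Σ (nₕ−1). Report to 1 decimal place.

Degrees of freedom: 35 + 52 + 58 + 40 = 185.
Σ(nₕ−1)sₕ² = 35·4129.3476 + 52·1697.44 + 58·2684.2761 + 40·6291.6624 = 640148.5558.
s²ₚ = 640148.5558 / 185 = 3460.262... → 3460.3.

3460.3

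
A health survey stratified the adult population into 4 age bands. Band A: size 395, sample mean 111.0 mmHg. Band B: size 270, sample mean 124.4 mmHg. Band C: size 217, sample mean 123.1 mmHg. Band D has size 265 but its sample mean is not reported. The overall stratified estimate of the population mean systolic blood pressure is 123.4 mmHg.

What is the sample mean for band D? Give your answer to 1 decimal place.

Σ Nₕx̄ₕ = N·μ, so 265·x̄_D = 1147·123.4 − (395·111.0 + 270·124.4 + 217·123.1).
= 141539.8 − 104145.7 = 37394.1.
x̄_D = 37394.1 / 265 = 141.110... → 141.1.

141.1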